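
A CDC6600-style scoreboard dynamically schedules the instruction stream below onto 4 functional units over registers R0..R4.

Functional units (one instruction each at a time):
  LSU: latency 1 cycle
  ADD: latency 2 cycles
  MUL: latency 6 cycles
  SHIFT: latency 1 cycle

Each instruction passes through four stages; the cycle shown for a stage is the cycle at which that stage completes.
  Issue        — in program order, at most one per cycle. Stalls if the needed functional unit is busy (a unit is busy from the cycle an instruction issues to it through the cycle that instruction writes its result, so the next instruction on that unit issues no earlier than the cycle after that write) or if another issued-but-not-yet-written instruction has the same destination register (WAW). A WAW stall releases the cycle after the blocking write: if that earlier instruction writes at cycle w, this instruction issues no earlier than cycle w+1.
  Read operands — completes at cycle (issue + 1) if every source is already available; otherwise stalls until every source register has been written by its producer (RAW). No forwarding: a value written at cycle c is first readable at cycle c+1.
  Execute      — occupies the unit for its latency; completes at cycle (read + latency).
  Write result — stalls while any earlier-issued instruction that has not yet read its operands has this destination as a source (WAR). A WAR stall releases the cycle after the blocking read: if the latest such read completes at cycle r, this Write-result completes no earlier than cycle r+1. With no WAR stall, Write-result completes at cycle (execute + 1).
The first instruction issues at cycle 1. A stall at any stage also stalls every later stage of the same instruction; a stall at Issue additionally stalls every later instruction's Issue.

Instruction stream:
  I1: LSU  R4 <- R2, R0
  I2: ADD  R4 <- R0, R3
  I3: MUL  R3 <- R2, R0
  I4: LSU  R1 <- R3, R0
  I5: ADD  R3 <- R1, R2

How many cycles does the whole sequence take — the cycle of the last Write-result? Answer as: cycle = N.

cycle = 21

1) issue 1, read 2, done 3, write 4
2) issue 5, read 6, done 8, write 9  <WAW R4: wait I1 write@4>
3) issue 6, read 7, done 13, write 14
4) issue 7, read 15, done 16, write 17  <RAW R3: wait I3 write@14>
5) issue 15, read 18, done 20, write 21  <WAW R3: wait I3 write@14 / RAW R1: wait I4 write@17>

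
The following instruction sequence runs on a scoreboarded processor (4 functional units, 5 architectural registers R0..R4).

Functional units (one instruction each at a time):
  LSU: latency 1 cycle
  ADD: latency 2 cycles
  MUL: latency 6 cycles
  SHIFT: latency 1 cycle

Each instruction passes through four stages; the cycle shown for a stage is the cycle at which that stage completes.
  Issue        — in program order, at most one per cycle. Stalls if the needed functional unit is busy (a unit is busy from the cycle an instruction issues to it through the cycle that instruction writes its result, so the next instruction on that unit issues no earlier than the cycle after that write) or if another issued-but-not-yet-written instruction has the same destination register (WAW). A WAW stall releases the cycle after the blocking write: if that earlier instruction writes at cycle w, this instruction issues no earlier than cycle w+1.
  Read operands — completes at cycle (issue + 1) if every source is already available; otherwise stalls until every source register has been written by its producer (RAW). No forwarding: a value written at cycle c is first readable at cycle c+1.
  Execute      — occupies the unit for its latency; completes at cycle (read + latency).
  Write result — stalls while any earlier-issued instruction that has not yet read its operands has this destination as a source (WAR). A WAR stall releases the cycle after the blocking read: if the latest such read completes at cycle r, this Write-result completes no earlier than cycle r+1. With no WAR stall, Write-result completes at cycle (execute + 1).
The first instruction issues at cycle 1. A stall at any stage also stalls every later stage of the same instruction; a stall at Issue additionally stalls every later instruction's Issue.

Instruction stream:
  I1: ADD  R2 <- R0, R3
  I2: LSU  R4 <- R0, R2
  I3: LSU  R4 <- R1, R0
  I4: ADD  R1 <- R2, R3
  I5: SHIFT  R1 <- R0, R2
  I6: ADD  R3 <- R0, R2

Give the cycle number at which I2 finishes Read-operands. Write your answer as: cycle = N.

cycle = 6

I1 -> (1, 2, 4, 5)
I2 -> (2, 6, 7, 8)  // RAW R2: wait I1 write@5
I3 -> (9, 10, 11, 12)  // struct: LSU busy until I2 writes@8
I4 -> (10, 11, 13, 14)
I5 -> (15, 16, 17, 18)  // WAW R1: wait I4 write@14
I6 -> (16, 17, 19, 20)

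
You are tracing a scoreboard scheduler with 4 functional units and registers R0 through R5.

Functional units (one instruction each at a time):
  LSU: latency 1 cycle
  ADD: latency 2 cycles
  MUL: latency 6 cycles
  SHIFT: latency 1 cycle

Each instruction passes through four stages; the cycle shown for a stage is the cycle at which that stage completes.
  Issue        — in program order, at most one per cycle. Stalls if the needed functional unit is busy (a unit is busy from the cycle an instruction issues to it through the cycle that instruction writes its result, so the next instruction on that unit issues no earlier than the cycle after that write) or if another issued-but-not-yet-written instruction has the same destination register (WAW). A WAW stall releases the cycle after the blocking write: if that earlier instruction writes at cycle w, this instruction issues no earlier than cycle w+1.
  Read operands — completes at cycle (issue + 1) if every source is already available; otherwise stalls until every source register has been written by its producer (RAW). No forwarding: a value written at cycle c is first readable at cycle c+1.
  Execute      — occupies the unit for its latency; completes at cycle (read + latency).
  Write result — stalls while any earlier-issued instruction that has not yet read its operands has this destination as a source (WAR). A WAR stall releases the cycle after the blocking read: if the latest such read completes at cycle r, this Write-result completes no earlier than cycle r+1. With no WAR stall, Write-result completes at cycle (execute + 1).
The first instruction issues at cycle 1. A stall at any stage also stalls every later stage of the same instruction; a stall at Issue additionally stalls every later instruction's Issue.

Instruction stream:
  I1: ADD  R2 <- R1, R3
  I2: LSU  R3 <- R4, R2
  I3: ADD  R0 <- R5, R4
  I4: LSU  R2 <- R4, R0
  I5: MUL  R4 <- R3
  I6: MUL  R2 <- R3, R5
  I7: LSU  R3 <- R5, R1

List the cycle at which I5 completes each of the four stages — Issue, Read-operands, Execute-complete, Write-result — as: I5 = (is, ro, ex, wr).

I5 = (10, 11, 17, 18)

1) issue 1, read 2, done 4, write 5
2) issue 2, read 6, done 7, write 8  <RAW R2: wait I1 write@5>
3) issue 6, read 7, done 9, write 10  <struct: ADD busy until I1 writes@5>
4) issue 9, read 11, done 12, write 13  <struct: LSU busy until I2 writes@8 / RAW R0: wait I3 write@10>
5) issue 10, read 11, done 17, write 18
6) issue 19, read 20, done 26, write 27  <struct: MUL busy until I5 writes@18>
7) issue 20, read 21, done 22, write 23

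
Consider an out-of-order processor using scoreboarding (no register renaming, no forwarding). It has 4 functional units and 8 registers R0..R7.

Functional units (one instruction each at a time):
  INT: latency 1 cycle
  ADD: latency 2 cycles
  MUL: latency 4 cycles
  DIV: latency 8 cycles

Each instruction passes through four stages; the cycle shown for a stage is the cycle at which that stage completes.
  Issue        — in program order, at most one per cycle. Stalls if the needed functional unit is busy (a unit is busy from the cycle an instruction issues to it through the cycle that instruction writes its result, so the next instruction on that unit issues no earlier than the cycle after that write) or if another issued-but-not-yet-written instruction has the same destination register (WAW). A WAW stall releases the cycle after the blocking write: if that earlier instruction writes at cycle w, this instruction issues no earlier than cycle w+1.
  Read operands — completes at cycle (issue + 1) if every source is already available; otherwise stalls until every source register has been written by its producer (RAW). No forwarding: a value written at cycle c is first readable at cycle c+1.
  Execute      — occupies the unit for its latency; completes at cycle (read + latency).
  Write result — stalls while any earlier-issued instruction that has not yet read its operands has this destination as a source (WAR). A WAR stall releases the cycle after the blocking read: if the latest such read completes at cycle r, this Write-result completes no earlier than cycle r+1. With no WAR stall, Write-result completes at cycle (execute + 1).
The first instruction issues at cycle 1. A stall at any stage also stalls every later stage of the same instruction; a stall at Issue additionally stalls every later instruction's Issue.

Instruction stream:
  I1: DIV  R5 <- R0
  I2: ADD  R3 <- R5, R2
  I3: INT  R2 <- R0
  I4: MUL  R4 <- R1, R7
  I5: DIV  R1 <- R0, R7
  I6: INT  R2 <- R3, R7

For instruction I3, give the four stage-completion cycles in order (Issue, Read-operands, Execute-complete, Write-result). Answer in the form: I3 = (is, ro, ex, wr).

I1: IS=1 RO=2 EX=10 WR=11
I2: IS=2 RO=12 EX=14 WR=15  [RAW R5: wait I1 write@11]
I3: IS=3 RO=4 EX=5 WR=13  [WAR R2: wait I2 read@12]
I4: IS=4 RO=5 EX=9 WR=10
I5: IS=12 RO=13 EX=21 WR=22  [struct: DIV busy until I1 writes@11]
I6: IS=14 RO=16 EX=17 WR=18  [struct: INT busy until I3 writes@13; RAW R3: wait I2 write@15]

I3 = (3, 4, 5, 13)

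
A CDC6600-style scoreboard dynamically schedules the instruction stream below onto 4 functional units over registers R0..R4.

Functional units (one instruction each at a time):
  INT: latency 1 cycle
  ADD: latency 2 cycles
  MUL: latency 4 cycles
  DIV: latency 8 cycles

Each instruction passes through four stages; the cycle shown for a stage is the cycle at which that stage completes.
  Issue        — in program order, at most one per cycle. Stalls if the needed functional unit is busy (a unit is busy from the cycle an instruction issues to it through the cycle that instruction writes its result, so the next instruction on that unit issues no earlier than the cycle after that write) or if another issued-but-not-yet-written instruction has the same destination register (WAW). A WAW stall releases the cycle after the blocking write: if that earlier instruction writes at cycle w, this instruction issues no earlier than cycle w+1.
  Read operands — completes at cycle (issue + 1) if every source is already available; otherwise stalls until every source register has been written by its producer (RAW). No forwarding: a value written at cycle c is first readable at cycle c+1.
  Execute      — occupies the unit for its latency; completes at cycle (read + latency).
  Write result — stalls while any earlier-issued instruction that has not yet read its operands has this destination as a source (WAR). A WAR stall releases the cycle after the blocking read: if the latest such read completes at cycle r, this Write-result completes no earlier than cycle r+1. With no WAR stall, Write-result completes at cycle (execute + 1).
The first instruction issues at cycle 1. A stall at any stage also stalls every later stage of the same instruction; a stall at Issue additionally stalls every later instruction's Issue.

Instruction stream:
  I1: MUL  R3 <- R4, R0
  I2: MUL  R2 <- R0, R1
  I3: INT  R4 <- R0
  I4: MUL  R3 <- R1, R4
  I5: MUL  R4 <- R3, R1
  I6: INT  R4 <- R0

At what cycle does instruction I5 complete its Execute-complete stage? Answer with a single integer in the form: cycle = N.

cycle = 27

I1 -> (1, 2, 6, 7)
I2 -> (8, 9, 13, 14)  // struct: MUL busy until I1 writes@7
I3 -> (9, 10, 11, 12)
I4 -> (15, 16, 20, 21)  // struct: MUL busy until I2 writes@14
I5 -> (22, 23, 27, 28)  // struct: MUL busy until I4 writes@21
I6 -> (29, 30, 31, 32)  // WAW R4: wait I5 write@28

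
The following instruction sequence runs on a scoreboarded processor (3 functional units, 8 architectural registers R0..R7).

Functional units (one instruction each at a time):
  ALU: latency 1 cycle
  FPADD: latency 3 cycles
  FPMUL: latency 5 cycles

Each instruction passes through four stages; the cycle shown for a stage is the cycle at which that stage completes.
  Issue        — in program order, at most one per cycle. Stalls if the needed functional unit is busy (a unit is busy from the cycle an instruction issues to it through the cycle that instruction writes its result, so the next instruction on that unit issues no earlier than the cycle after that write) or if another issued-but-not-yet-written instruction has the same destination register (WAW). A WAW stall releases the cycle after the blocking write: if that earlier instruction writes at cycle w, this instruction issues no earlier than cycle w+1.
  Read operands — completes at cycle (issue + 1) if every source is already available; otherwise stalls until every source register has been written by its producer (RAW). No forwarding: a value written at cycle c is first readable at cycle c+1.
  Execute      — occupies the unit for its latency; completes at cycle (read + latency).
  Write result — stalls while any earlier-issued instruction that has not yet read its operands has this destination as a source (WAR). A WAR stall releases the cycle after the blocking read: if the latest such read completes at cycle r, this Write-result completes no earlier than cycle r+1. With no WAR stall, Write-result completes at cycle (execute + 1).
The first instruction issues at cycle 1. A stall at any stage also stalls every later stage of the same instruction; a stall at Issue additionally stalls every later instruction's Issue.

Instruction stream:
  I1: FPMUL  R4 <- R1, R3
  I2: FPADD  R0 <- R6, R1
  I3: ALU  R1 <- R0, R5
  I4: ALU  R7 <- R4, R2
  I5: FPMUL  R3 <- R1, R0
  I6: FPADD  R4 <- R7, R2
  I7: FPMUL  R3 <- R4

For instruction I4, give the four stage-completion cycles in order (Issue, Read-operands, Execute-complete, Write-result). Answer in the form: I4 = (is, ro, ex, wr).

I1 -> (1, 2, 7, 8)
I2 -> (2, 3, 6, 7)
I3 -> (3, 8, 9, 10)  // RAW R0: wait I2 write@7
I4 -> (11, 12, 13, 14)  // struct: ALU busy until I3 writes@10
I5 -> (12, 13, 18, 19)
I6 -> (13, 15, 18, 19)  // RAW R7: wait I4 write@14
I7 -> (20, 21, 26, 27)  // struct: FPMUL busy until I5 writes@19

I4 = (11, 12, 13, 14)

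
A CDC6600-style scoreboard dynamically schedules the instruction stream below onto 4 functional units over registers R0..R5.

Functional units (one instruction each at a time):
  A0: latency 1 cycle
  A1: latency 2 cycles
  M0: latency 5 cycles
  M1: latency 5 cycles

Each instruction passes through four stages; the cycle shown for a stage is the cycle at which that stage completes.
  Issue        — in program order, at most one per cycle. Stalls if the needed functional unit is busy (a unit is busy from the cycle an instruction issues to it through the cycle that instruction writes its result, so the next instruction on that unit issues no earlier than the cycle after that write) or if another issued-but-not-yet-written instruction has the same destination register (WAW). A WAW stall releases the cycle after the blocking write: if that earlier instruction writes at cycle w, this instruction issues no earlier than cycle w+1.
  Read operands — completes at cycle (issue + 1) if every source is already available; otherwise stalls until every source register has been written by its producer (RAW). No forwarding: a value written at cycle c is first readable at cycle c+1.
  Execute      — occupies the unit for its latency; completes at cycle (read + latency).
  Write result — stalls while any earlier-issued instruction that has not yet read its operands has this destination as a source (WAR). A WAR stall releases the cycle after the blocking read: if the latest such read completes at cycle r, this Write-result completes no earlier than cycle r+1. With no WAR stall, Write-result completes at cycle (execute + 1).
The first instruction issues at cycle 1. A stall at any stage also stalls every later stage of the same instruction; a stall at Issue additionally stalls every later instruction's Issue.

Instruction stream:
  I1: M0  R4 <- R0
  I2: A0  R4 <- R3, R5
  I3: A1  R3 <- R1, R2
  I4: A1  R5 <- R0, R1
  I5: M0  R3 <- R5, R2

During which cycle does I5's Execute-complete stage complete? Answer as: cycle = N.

cycle 1: I1→M0
cycle 2: I1 RO
cycle 7: I1 EX
cycle 8: I1 WR R4
cycle 9: I2→A0
cycle 10: I2 RO, I3→A1
cycle 11: I2 EX, I3 RO
cycle 12: I2 WR R4
cycle 13: I3 EX
cycle 14: I3 WR R3
cycle 15: I4→A1
cycle 16: I4 RO, I5→M0
cycle 18: I4 EX
cycle 19: I4 WR R5
cycle 20: I5 RO
cycle 25: I5 EX
cycle 26: I5 WR R3

cycle = 25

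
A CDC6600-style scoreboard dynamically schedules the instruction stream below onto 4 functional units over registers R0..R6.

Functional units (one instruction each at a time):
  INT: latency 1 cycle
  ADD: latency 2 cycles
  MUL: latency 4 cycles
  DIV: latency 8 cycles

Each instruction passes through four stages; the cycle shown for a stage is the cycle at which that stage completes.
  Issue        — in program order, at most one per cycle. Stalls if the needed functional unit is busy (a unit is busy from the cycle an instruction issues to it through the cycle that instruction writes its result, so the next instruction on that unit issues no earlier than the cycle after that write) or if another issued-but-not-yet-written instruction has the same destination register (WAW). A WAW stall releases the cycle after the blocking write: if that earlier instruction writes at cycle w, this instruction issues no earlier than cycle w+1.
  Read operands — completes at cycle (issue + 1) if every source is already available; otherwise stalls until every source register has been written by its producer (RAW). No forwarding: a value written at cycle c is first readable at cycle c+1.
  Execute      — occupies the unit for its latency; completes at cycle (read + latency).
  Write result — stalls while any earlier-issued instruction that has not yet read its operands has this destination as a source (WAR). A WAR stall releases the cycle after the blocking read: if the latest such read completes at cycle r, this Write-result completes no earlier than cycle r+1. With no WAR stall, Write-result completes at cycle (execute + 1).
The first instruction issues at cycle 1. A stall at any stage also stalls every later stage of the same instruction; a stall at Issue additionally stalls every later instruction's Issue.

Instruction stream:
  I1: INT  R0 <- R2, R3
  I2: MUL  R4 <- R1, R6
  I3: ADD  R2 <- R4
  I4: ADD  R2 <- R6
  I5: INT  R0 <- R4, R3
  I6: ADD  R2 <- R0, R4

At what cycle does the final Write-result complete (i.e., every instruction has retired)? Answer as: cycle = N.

t=1  I1→INT
t=2  I1 RO, I2→MUL
t=3  I1 EX, I2 RO, I3→ADD
t=4  I1 WR R0
t=7  I2 EX
t=8  I2 WR R4
t=9  I3 RO
t=11  I3 EX
t=12  I3 WR R2
t=13  I4→ADD
t=14  I4 RO, I5→INT
t=15  I5 RO
t=16  I4 EX, I5 EX
t=17  I4 WR R2, I5 WR R0
t=18  I6→ADD
t=19  I6 RO
t=21  I6 EX
t=22  I6 WR R2

cycle = 22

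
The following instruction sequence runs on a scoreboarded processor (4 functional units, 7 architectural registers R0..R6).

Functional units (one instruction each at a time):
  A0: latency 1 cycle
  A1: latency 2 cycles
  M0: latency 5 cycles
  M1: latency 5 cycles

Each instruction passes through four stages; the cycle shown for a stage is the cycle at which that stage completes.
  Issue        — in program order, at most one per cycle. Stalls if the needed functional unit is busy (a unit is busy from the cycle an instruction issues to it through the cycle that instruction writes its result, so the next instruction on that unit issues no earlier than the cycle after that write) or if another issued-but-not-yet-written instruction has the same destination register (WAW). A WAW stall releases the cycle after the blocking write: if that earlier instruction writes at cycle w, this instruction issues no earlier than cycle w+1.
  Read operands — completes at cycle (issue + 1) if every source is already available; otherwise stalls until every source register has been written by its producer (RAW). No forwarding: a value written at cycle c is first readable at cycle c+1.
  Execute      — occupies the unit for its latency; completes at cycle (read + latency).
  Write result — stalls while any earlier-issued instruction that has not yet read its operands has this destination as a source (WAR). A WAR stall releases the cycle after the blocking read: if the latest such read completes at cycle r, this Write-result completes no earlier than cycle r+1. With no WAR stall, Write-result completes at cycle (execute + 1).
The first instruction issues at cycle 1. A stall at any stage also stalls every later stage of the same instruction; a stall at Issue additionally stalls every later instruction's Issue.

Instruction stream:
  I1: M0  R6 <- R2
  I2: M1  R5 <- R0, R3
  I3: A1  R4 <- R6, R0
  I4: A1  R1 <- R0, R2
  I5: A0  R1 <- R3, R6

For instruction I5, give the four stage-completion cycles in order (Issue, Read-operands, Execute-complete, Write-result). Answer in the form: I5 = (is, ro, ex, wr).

I1: IS=1 RO=2 EX=7 WR=8
I2: IS=2 RO=3 EX=8 WR=9
I3: IS=3 RO=9 EX=11 WR=12  [RAW R6: wait I1 write@8]
I4: IS=13 RO=14 EX=16 WR=17  [struct: A1 busy until I3 writes@12]
I5: IS=18 RO=19 EX=20 WR=21  [WAW R1: wait I4 write@17]

I5 = (18, 19, 20, 21)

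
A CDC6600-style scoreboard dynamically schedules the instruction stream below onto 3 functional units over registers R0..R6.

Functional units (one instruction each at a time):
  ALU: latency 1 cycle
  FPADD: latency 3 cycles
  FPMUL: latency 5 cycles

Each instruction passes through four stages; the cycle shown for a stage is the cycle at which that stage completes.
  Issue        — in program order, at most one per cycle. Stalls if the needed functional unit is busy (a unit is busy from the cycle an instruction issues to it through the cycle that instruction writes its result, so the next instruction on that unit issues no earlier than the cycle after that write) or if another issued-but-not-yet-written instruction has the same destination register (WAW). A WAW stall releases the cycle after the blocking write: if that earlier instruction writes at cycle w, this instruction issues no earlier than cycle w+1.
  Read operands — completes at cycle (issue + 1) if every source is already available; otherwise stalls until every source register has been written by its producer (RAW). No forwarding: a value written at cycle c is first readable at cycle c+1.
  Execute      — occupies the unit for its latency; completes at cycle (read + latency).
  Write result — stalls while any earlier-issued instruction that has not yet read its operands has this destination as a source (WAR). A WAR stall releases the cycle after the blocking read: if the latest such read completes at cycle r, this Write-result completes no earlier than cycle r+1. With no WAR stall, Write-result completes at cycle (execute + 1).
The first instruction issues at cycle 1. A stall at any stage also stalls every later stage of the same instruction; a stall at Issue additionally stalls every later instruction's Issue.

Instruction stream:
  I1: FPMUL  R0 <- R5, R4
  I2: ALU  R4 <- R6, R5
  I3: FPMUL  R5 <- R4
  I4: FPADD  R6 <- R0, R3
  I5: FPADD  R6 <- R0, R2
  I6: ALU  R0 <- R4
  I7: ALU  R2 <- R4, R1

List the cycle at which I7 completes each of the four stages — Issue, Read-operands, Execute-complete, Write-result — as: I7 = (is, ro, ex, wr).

I7 = (21, 22, 23, 24)

t=1  I1→FPMUL
t=2  I1 RO; I2→ALU
t=3  I2 RO
t=4  I2 EX
t=5  I2 WR R4
t=7  I1 EX
t=8  I1 WR R0
t=9  I3→FPMUL
t=10  I3 RO; I4→FPADD
t=11  I4 RO
t=14  I4 EX
t=15  I3 EX; I4 WR R6
t=16  I3 WR R5; I5→FPADD
t=17  I5 RO; I6→ALU
t=18  I6 RO
t=19  I6 EX
t=20  I5 EX; I6 WR R0
t=21  I5 WR R6; I7→ALU
t=22  I7 RO
t=23  I7 EX
t=24  I7 WR R2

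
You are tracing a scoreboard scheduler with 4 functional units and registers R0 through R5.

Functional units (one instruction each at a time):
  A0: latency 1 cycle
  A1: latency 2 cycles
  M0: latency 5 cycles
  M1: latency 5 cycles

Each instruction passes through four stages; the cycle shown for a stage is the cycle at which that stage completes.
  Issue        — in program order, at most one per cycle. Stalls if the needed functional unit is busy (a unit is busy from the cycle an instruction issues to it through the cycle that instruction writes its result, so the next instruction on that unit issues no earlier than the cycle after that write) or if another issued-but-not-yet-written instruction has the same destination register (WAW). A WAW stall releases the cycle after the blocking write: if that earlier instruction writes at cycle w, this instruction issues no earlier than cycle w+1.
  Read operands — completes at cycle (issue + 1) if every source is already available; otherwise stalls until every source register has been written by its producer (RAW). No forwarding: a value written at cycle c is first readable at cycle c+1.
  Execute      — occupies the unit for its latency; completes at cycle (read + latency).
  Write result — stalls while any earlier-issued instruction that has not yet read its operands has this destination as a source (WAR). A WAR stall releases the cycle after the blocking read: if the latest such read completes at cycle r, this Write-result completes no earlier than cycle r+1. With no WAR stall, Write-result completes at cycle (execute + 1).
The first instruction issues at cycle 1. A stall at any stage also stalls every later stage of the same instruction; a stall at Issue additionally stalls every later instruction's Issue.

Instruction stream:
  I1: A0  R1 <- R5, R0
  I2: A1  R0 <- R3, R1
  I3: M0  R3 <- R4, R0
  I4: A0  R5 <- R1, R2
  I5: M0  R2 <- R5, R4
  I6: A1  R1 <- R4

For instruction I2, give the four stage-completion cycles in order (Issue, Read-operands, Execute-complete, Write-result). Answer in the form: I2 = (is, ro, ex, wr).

I2 = (2, 5, 7, 8)

I1 -> (1, 2, 3, 4)
I2 -> (2, 5, 7, 8)  // RAW R1: wait I1 write@4
I3 -> (3, 9, 14, 15)  // RAW R0: wait I2 write@8
I4 -> (5, 6, 7, 8)  // struct: A0 busy until I1 writes@4
I5 -> (16, 17, 22, 23)  // struct: M0 busy until I3 writes@15
I6 -> (17, 18, 20, 21)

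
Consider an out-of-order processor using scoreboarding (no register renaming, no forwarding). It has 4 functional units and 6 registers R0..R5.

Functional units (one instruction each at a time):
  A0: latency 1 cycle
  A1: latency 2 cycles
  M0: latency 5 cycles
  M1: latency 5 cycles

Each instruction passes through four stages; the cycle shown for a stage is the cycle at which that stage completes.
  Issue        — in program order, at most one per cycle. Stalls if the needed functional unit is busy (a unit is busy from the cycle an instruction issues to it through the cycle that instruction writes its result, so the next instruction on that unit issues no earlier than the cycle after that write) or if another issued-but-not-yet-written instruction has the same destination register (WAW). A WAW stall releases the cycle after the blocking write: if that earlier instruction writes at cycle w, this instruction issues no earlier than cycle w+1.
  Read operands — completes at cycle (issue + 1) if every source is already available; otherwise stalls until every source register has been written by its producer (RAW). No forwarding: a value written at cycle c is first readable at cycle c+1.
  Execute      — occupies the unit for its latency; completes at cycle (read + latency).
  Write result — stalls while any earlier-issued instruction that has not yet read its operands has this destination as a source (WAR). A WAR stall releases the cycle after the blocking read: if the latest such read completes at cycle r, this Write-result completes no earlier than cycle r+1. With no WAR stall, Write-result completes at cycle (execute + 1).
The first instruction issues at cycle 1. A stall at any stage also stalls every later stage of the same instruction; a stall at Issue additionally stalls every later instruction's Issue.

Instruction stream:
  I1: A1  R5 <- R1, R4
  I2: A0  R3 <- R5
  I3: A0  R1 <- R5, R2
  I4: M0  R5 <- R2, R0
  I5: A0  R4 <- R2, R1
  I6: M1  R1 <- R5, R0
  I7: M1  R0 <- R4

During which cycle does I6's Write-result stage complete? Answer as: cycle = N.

t=1  I1 issues→A1
t=2  I1 reads; I2 issues→A0
t=4  I1 exec-done
t=5  I1 writes R5
t=6  I2 reads
t=7  I2 exec-done
t=8  I2 writes R3
t=9  I3 issues→A0
t=10  I3 reads; I4 issues→M0
t=11  I3 exec-done; I4 reads
t=12  I3 writes R1
t=13  I5 issues→A0
t=14  I5 reads; I6 issues→M1
t=15  I5 exec-done
t=16  I4 exec-done; I5 writes R4
t=17  I4 writes R5
t=18  I6 reads
t=23  I6 exec-done
t=24  I6 writes R1
t=25  I7 issues→M1
t=26  I7 reads
t=31  I7 exec-done
t=32  I7 writes R0

cycle = 24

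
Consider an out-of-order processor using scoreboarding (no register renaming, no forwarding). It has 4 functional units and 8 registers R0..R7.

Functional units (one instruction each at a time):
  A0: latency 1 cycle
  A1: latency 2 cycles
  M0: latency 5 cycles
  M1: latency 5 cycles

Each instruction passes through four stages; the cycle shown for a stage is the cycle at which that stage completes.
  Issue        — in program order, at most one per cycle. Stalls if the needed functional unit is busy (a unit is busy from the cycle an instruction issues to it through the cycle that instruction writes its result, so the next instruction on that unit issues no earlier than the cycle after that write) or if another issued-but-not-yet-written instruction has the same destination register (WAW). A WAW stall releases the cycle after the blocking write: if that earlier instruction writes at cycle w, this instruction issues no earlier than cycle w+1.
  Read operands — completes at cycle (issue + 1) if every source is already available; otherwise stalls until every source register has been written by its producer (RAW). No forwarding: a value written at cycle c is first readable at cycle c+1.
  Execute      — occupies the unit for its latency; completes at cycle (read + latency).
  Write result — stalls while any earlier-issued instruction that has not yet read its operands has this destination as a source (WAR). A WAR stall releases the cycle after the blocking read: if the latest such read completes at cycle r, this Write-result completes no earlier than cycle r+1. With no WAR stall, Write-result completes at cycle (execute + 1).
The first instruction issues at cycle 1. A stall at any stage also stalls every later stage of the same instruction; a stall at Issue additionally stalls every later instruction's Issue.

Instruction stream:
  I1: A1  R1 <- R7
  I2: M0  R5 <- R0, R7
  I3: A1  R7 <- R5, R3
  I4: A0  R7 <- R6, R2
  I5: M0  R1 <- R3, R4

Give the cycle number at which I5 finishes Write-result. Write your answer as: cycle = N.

cycle = 22

  I1 | 1 | 2 | 4 | 5
  I2 | 2 | 3 | 8 | 9
  I3 | 6 | 10 | 12 | 13   struct: A1 busy until I1 writes@5 · RAW R5: wait I2 write@9
  I4 | 14 | 15 | 16 | 17   WAW R7: wait I3 write@13
  I5 | 15 | 16 | 21 | 22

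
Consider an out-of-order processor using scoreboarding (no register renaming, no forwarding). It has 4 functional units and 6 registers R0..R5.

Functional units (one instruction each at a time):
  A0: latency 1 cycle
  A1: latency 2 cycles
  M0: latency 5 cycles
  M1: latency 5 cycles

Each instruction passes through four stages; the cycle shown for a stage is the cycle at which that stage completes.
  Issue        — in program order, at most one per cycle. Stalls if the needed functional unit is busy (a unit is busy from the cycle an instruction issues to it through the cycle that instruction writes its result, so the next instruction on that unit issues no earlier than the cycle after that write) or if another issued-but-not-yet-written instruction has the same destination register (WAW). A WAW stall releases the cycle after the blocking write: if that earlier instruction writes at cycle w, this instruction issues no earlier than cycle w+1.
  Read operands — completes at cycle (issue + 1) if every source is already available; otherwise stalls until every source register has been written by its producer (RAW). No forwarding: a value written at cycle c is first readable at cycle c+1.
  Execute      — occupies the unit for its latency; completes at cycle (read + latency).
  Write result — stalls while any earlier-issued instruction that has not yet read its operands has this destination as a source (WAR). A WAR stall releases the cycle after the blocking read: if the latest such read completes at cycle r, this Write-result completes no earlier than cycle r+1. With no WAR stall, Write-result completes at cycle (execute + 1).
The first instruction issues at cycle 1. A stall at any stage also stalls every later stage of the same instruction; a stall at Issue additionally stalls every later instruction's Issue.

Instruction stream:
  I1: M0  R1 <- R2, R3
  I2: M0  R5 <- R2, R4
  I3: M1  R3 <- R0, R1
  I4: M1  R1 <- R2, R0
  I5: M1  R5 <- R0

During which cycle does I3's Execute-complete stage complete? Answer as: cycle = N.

cycle = 16

c1: issue I1 (M0)
c2: I1 read-ops
c7: I1 finished on M0
c8: I1→R1
c9: issue I2 (M0)
c10: I2 read-ops | issue I3 (M1)
c11: I3 read-ops
c15: I2 finished on M0
c16: I2→R5 | I3 finished on M1
c17: I3→R3
c18: issue I4 (M1)
c19: I4 read-ops
c24: I4 finished on M1
c25: I4→R1
c26: issue I5 (M1)
c27: I5 read-ops
c32: I5 finished on M1
c33: I5→R5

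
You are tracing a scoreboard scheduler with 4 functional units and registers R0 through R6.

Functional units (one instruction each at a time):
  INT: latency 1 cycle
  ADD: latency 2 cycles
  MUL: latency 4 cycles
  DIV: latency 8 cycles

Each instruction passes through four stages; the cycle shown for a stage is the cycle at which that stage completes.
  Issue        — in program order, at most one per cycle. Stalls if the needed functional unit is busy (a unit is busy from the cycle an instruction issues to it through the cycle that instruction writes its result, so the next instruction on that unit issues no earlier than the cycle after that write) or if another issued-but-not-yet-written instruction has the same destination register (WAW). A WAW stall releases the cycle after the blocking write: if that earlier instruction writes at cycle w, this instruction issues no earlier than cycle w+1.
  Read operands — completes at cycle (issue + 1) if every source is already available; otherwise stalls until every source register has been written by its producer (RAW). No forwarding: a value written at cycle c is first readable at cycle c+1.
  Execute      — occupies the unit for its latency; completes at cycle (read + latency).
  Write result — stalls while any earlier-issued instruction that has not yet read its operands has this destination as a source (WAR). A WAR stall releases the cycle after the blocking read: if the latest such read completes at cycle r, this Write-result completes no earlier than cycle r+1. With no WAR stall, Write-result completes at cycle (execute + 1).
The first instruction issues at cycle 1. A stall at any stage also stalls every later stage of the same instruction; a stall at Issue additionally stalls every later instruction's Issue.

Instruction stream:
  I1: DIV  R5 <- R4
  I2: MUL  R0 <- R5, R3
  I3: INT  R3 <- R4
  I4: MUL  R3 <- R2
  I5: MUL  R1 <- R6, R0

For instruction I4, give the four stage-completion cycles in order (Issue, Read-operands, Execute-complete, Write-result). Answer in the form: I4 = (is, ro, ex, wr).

I4 = (18, 19, 23, 24)

cycle 1: issue I1 (DIV)
cycle 2: I1 read-ops | issue I2 (MUL)
cycle 3: issue I3 (INT)
cycle 4: I3 read-ops
cycle 5: I3 finished on INT
cycle 10: I1 finished on DIV
cycle 11: I1→R5
cycle 12: I2 read-ops
cycle 13: I3→R3
cycle 16: I2 finished on MUL
cycle 17: I2→R0
cycle 18: issue I4 (MUL)
cycle 19: I4 read-ops
cycle 23: I4 finished on MUL
cycle 24: I4→R3
cycle 25: issue I5 (MUL)
cycle 26: I5 read-ops
cycle 30: I5 finished on MUL
cycle 31: I5→R1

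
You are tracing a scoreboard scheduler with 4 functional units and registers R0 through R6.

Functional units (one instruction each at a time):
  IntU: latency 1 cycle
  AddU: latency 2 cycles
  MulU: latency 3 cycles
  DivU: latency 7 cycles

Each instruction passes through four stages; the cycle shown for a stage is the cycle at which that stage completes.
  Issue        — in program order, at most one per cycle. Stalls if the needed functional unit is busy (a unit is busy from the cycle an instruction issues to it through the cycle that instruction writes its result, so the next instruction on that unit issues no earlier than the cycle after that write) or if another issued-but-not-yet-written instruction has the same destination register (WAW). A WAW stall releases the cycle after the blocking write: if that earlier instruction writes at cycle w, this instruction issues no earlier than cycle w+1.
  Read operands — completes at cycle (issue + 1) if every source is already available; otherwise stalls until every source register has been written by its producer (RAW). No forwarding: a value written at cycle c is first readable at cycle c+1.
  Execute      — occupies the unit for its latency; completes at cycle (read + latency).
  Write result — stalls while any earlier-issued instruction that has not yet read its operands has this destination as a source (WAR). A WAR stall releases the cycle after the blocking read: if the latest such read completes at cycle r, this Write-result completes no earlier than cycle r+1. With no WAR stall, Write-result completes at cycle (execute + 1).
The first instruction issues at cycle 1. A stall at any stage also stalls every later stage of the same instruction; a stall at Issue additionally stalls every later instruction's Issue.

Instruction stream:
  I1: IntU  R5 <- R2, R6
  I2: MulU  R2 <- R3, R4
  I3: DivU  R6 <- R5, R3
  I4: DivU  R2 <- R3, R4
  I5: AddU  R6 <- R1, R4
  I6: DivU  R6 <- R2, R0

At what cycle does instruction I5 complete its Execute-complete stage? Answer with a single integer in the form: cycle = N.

cycle = 18

  I1 | 1 | 2 | 3 | 4
  I2 | 2 | 3 | 6 | 7
  I3 | 3 | 5 | 12 | 13   RAW R5: wait I1 write@4
  I4 | 14 | 15 | 22 | 23   struct: DivU busy until I3 writes@13
  I5 | 15 | 16 | 18 | 19
  I6 | 24 | 25 | 32 | 33   struct: DivU busy until I4 writes@23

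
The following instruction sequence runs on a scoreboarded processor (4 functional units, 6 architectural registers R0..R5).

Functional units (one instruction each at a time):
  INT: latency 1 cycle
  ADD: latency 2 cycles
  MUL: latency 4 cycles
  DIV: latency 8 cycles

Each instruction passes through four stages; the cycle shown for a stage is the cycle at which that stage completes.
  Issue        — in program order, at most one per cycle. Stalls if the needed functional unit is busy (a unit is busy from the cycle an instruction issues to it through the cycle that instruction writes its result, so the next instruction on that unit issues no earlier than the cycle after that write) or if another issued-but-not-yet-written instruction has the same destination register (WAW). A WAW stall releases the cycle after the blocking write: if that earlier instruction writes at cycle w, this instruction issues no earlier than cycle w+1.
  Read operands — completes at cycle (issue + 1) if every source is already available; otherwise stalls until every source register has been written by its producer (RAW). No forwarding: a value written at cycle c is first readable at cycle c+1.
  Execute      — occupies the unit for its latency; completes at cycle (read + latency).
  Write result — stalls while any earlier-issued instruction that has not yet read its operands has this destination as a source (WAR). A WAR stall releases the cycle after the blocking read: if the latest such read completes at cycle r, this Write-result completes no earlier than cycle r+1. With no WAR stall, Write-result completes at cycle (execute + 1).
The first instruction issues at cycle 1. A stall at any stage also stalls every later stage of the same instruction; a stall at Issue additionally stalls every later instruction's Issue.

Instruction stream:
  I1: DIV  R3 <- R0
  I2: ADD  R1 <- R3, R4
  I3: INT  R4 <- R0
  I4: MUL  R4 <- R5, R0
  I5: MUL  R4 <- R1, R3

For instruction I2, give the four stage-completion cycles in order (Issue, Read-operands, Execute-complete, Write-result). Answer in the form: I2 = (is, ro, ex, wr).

I2 = (2, 12, 14, 15)

c1: I1 issues→DIV
c2: I1 reads; I2 issues→ADD
c3: I3 issues→INT
c4: I3 reads
c5: I3 exec-done
c10: I1 exec-done
c11: I1 writes R3
c12: I2 reads
c13: I3 writes R4
c14: I2 exec-done; I4 issues→MUL
c15: I2 writes R1; I4 reads
c19: I4 exec-done
c20: I4 writes R4
c21: I5 issues→MUL
c22: I5 reads
c26: I5 exec-done
c27: I5 writes R4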